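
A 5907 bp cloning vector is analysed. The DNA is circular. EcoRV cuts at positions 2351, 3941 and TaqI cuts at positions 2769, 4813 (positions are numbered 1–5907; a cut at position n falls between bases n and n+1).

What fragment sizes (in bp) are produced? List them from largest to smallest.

3445, 1172, 872, 418 bp

Combined cut positions (sorted): 2351, 2769, 3941, 4813.
Circular molecule, 4 cuts → 4 fragments:
  2769 − 2351 = 418 bp
  3941 − 2769 = 1172 bp
  4813 − 3941 = 872 bp
  wrap: 5907 − 4813 + 2351 = 3445 bp
Sorted largest to smallest: 3445, 1172, 872, 418 bp.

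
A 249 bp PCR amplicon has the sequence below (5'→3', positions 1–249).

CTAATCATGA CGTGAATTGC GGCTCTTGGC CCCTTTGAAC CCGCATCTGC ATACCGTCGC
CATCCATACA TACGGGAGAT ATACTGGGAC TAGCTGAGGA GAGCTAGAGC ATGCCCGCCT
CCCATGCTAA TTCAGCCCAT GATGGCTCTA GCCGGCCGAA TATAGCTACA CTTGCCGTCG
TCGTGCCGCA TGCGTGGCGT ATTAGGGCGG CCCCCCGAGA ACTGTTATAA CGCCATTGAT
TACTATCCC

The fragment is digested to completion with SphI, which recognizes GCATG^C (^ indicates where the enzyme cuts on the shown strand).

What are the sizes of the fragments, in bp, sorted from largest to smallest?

SphI sites (GCATGC) start at positions 109, 188.
SphI cuts after base 5 of each site (before the last base), so after positions 113, 192.
Linear molecule, 2 cuts → 3 fragments:
  1–113 → 113 bp
  114–192 → 79 bp
  193–249 → 57 bp
Sorted largest to smallest: 113, 79, 57 bp.

113, 79, 57 bp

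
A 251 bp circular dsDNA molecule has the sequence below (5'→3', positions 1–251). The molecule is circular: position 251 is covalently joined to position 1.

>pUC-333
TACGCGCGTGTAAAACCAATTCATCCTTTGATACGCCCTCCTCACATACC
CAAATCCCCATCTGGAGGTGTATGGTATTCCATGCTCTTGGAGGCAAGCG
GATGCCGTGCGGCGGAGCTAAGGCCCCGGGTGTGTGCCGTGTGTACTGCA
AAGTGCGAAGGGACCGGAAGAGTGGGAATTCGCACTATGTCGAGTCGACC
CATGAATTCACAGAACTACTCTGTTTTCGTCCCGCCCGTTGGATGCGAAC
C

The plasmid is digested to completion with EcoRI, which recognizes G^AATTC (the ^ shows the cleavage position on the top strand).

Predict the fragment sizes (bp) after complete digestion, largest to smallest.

EcoRI sites (GAATTC) start at positions 176, 204.
EcoRI cuts after the first base of each site, so after positions 176, 204.
Circular molecule, 2 cuts → 2 fragments:
  177–204 → 28 bp
  205–251 then 1–176 → 47 + 176 = 223 bp
Sorted largest to smallest: 223, 28 bp.

223, 28 bp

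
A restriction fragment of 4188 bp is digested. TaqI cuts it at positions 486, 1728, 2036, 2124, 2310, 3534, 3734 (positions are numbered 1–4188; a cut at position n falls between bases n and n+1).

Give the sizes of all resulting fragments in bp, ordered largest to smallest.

Linear molecule, 7 cuts → 8 fragments:
  486 − 0 = 486 bp
  1728 − 486 = 1242 bp
  2036 − 1728 = 308 bp
  2124 − 2036 = 88 bp
  2310 − 2124 = 186 bp
  3534 − 2310 = 1224 bp
  3734 − 3534 = 200 bp
  4188 − 3734 = 454 bp
Sorted largest to smallest: 1242, 1224, 486, 454, 308, 200, 186, 88 bp.

1242, 1224, 486, 454, 308, 200, 186, 88 bp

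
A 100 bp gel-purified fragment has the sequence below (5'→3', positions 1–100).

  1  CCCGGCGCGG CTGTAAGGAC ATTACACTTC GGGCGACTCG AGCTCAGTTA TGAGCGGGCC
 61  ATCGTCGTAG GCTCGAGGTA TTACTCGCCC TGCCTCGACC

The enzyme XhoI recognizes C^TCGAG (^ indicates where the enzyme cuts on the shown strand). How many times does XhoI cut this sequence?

2

CTCGAG occurs starting at positions 37, 72.
XhoI cuts at 2 sites.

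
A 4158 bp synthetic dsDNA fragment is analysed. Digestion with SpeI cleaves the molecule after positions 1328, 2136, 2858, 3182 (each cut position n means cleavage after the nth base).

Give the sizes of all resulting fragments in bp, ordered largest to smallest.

Linear molecule, 4 cuts → 5 fragments:
  1328 − 0 = 1328 bp
  2136 − 1328 = 808 bp
  2858 − 2136 = 722 bp
  3182 − 2858 = 324 bp
  4158 − 3182 = 976 bp
Sorted largest to smallest: 1328, 976, 808, 722, 324 bp.

1328, 976, 808, 722, 324 bp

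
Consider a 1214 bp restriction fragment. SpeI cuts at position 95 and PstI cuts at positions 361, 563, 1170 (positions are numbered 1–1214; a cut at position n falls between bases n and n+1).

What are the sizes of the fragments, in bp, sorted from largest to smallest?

607, 266, 202, 95, 44 bp

Combined cut positions (sorted): 95, 361, 563, 1170.
Linear molecule, 4 cuts → 5 fragments:
  95 − 0 = 95 bp
  361 − 95 = 266 bp
  563 − 361 = 202 bp
  1170 − 563 = 607 bp
  1214 − 1170 = 44 bp
Sorted largest to smallest: 607, 266, 202, 95, 44 bp.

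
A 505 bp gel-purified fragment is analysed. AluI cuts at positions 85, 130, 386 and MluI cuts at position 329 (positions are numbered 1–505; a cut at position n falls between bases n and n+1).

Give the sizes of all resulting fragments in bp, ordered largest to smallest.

Combined cut positions (sorted): 85, 130, 329, 386.
Linear molecule, 4 cuts → 5 fragments:
  85 − 0 = 85 bp
  130 − 85 = 45 bp
  329 − 130 = 199 bp
  386 − 329 = 57 bp
  505 − 386 = 119 bp
Sorted largest to smallest: 199, 119, 85, 57, 45 bp.

199, 119, 85, 57, 45 bp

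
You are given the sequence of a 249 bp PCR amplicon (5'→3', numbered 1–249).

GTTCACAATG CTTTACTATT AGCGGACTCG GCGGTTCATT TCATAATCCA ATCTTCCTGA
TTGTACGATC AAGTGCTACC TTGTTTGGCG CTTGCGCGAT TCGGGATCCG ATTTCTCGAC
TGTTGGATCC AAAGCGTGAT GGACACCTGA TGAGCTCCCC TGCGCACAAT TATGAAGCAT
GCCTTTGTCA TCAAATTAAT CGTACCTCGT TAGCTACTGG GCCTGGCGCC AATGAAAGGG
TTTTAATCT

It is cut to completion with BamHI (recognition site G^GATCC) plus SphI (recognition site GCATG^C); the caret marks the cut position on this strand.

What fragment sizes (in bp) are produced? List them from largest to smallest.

104, 68, 56, 21 bp

BamHI sites (GGATCC) start at positions 104, 125.
BamHI cuts after the first base of each site, so after positions 104, 125.
The SphI site (GCATGC) starts at position 177.
SphI cuts after base 5 of each site (before the last base), so after position 181.
Combined cut positions: 104, 125, 181.
Linear molecule, 3 cuts → 4 fragments:
  1–104 → 104 bp
  105–125 → 21 bp
  126–181 → 56 bp
  182–249 → 68 bp
Sorted largest to smallest: 104, 68, 56, 21 bp.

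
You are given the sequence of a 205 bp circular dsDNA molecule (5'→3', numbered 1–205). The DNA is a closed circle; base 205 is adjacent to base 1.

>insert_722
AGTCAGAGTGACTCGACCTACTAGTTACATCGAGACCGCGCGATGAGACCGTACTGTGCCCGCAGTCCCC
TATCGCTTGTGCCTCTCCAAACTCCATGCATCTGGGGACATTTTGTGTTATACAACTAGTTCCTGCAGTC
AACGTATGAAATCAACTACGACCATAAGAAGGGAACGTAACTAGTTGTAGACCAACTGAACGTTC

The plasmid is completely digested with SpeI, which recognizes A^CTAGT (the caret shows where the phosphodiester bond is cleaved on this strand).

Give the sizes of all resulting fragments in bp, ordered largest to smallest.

105, 55, 45 bp

SpeI sites (ACTAGT) start at positions 20, 125, 180.
SpeI cuts after the first base of each site, so after positions 20, 125, 180.
Circular molecule, 3 cuts → 3 fragments:
  21–125 → 105 bp
  126–180 → 55 bp
  181–205 then 1–20 → 25 + 20 = 45 bp
Sorted largest to smallest: 105, 55, 45 bp.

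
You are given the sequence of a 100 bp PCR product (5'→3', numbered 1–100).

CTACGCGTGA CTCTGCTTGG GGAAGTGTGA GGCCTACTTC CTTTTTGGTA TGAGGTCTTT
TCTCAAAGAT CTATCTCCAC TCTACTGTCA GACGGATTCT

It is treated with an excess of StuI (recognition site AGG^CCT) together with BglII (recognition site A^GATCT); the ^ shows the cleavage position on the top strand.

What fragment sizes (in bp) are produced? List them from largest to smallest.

The StuI site (AGGCCT) starts at position 30.
StuI cuts after base 3 of each site, so after position 32.
The BglII site (AGATCT) starts at position 67.
BglII cuts after the first base of each site, so after position 67.
Combined cut positions: 32, 67.
Linear molecule, 2 cuts → 3 fragments:
  1–32 → 32 bp
  33–67 → 35 bp
  68–100 → 33 bp
Sorted largest to smallest: 35, 33, 32 bp.

35, 33, 32 bp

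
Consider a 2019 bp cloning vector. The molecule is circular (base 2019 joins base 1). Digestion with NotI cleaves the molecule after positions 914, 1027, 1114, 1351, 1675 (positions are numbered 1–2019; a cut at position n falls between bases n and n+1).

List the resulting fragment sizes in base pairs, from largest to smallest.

1258, 324, 237, 113, 87 bp

Circular molecule, 5 cuts → 5 fragments:
  1027 − 914 = 113 bp
  1114 − 1027 = 87 bp
  1351 − 1114 = 237 bp
  1675 − 1351 = 324 bp
  wrap: 2019 − 1675 + 914 = 1258 bp
Sorted largest to smallest: 1258, 324, 237, 113, 87 bp.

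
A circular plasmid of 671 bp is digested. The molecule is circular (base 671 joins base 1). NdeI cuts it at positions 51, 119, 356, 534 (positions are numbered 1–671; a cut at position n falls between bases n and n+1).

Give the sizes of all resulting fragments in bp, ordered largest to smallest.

237, 188, 178, 68 bp

Circular molecule, 4 cuts → 4 fragments:
  119 − 51 = 68 bp
  356 − 119 = 237 bp
  534 − 356 = 178 bp
  wrap: 671 − 534 + 51 = 188 bp
Sorted largest to smallest: 237, 188, 178, 68 bp.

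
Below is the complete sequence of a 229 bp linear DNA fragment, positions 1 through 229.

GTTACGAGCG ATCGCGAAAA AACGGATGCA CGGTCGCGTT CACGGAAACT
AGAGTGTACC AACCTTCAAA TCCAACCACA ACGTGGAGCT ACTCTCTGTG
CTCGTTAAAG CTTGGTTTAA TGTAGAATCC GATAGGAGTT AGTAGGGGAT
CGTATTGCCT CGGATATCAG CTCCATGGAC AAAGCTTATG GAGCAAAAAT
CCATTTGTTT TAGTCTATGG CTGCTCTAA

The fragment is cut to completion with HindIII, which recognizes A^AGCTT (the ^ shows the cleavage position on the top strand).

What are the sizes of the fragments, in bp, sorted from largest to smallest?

108, 74, 47 bp

HindIII sites (AAGCTT) start at positions 108, 182.
HindIII cuts after the first base of each site, so after positions 108, 182.
Linear molecule, 2 cuts → 3 fragments:
  1–108 → 108 bp
  109–182 → 74 bp
  183–229 → 47 bp
Sorted largest to smallest: 108, 74, 47 bp.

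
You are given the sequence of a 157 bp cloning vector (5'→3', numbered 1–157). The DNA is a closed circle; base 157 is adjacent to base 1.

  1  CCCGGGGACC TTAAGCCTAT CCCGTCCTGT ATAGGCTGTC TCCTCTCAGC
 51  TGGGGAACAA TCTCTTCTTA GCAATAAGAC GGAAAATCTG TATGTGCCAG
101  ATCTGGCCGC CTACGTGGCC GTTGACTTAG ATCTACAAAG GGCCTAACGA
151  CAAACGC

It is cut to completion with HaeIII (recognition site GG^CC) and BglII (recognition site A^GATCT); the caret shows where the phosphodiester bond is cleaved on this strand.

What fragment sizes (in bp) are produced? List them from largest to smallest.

114, 13, 12, 11, 7 bp

HaeIII sites (GGCC) start at positions 105, 117, 141.
HaeIII cuts after base 2 of each site, so after positions 106, 118, 142.
BglII sites (AGATCT) start at positions 99, 129.
BglII cuts after the first base of each site, so after positions 99, 129.
Combined cut positions: 99, 106, 118, 129, 142.
Circular molecule, 5 cuts → 5 fragments:
  100–106 → 7 bp
  107–118 → 12 bp
  119–129 → 11 bp
  130–142 → 13 bp
  143–157 then 1–99 → 15 + 99 = 114 bp
Sorted largest to smallest: 114, 13, 12, 11, 7 bp.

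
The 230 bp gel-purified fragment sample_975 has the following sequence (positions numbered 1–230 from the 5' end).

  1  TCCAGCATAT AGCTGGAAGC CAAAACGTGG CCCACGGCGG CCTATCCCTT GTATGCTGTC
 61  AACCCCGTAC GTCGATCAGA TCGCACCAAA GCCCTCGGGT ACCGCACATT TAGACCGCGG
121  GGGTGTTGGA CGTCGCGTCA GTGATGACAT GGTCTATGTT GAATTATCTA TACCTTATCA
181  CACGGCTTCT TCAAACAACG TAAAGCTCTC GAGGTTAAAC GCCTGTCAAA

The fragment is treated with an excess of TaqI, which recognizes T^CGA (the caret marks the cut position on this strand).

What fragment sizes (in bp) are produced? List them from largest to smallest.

137, 72, 21 bp

TaqI sites (TCGA) start at positions 72, 209.
TaqI cuts after the first base of each site, so after positions 72, 209.
Linear molecule, 2 cuts → 3 fragments:
  1–72 → 72 bp
  73–209 → 137 bp
  210–230 → 21 bp
Sorted largest to smallest: 137, 72, 21 bp.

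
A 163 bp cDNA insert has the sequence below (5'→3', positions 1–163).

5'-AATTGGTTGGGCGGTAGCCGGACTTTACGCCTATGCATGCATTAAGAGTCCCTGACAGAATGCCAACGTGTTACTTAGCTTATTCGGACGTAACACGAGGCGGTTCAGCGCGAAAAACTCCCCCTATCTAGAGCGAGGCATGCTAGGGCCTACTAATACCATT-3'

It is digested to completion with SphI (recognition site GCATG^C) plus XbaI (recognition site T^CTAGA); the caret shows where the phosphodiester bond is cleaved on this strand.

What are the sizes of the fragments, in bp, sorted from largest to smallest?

88, 39, 21, 15 bp

SphI sites (GCATGC) start at positions 35, 138.
SphI cuts after base 5 of each site (before the last base), so after positions 39, 142.
The XbaI site (TCTAGA) starts at position 127.
XbaI cuts after the first base of each site, so after position 127.
Combined cut positions: 39, 127, 142.
Linear molecule, 3 cuts → 4 fragments:
  1–39 → 39 bp
  40–127 → 88 bp
  128–142 → 15 bp
  143–163 → 21 bp
Sorted largest to smallest: 88, 39, 21, 15 bp.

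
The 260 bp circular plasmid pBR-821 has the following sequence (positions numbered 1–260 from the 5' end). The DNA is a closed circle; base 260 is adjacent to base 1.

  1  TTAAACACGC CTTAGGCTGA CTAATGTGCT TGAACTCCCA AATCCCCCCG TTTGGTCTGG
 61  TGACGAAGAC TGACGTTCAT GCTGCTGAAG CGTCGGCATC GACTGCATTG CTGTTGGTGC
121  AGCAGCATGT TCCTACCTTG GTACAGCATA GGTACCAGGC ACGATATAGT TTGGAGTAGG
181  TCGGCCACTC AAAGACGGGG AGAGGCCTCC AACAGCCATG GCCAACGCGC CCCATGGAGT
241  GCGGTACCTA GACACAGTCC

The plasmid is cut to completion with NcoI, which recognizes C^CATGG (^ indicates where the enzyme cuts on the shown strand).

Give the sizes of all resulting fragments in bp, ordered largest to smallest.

244, 16 bp

NcoI sites (CCATGG) start at positions 216, 232.
NcoI cuts after the first base of each site, so after positions 216, 232.
Circular molecule, 2 cuts → 2 fragments:
  217–232 → 16 bp
  233–260 then 1–216 → 28 + 216 = 244 bp
Sorted largest to smallest: 244, 16 bp.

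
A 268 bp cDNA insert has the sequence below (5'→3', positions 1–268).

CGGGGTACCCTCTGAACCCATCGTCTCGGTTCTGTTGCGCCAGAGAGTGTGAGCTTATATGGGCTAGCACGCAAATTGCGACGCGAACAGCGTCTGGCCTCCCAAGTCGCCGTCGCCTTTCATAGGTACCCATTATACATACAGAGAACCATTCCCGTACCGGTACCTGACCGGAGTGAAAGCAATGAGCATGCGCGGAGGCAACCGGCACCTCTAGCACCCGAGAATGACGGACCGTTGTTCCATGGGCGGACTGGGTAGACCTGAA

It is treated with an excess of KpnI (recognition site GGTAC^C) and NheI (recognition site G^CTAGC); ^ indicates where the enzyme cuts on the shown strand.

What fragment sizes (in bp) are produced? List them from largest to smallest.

102, 66, 55, 37, 8 bp

KpnI sites (GGTACC) start at positions 4, 125, 162.
KpnI cuts after base 5 of each site (before the last base), so after positions 8, 129, 166.
The NheI site (GCTAGC) starts at position 63.
NheI cuts after the first base of each site, so after position 63.
Combined cut positions: 8, 63, 129, 166.
Linear molecule, 4 cuts → 5 fragments:
  1–8 → 8 bp
  9–63 → 55 bp
  64–129 → 66 bp
  130–166 → 37 bp
  167–268 → 102 bp
Sorted largest to smallest: 102, 66, 55, 37, 8 bp.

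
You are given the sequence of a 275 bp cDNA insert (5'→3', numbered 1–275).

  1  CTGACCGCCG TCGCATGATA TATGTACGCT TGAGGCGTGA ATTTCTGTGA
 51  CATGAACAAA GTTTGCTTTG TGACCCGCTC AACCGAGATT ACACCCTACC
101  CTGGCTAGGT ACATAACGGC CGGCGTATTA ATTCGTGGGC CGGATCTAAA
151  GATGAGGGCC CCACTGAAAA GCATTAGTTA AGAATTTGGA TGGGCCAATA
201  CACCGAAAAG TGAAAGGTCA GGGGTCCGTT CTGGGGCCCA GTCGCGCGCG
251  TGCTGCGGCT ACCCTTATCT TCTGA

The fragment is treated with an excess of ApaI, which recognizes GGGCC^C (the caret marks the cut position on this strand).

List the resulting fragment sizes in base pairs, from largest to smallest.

160, 78, 37 bp

ApaI sites (GGGCCC) start at positions 156, 234.
ApaI cuts after base 5 of each site (before the last base), so after positions 160, 238.
Linear molecule, 2 cuts → 3 fragments:
  1–160 → 160 bp
  161–238 → 78 bp
  239–275 → 37 bp
Sorted largest to smallest: 160, 78, 37 bp.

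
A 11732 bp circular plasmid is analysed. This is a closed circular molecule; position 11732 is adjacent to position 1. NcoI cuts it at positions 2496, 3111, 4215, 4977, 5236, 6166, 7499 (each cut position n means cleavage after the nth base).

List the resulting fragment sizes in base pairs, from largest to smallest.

6729, 1333, 1104, 930, 762, 615, 259 bp

Circular molecule, 7 cuts → 7 fragments:
  3111 − 2496 = 615 bp
  4215 − 3111 = 1104 bp
  4977 − 4215 = 762 bp
  5236 − 4977 = 259 bp
  6166 − 5236 = 930 bp
  7499 − 6166 = 1333 bp
  wrap: 11732 − 7499 + 2496 = 6729 bp
Sorted largest to smallest: 6729, 1333, 1104, 930, 762, 615, 259 bp.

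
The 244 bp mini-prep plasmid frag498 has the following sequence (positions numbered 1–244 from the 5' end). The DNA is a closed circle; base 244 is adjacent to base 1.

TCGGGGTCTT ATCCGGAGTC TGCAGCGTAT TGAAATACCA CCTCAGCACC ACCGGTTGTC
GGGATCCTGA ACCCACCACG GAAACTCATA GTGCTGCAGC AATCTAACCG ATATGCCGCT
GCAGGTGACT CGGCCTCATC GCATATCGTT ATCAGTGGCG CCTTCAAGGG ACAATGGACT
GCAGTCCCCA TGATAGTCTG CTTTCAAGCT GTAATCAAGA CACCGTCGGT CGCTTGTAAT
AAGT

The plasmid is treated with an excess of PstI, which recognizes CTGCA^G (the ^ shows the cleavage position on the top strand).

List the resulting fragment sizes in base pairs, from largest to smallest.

PstI sites (CTGCAG) start at positions 20, 94, 119, 179.
PstI cuts after base 5 of each site (before the last base), so after positions 24, 98, 123, 183.
Circular molecule, 4 cuts → 4 fragments:
  25–98 → 74 bp
  99–123 → 25 bp
  124–183 → 60 bp
  184–244 then 1–24 → 61 + 24 = 85 bp
Sorted largest to smallest: 85, 74, 60, 25 bp.

85, 74, 60, 25 bp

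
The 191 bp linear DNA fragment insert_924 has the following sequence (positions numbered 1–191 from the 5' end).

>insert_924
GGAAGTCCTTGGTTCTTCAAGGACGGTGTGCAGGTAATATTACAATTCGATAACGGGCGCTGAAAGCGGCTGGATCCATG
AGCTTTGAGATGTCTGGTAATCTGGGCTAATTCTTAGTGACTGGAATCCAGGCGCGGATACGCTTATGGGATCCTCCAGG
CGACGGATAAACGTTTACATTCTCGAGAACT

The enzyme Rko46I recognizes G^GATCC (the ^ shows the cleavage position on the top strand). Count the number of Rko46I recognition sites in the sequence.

GGATCC occurs starting at positions 72, 149.
Rko46I cuts at 2 sites.

2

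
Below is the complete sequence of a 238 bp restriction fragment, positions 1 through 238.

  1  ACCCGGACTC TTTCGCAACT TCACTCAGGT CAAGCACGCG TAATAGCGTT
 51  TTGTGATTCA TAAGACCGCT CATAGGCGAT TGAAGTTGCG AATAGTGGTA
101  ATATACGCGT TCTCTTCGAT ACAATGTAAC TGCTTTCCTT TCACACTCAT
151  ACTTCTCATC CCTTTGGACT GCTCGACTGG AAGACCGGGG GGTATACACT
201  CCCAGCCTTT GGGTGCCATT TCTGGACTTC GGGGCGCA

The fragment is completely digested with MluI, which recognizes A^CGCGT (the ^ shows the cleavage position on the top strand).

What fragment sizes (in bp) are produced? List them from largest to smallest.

MluI sites (ACGCGT) start at positions 36, 105.
MluI cuts after the first base of each site, so after positions 36, 105.
Linear molecule, 2 cuts → 3 fragments:
  1–36 → 36 bp
  37–105 → 69 bp
  106–238 → 133 bp
Sorted largest to smallest: 133, 69, 36 bp.

133, 69, 36 bp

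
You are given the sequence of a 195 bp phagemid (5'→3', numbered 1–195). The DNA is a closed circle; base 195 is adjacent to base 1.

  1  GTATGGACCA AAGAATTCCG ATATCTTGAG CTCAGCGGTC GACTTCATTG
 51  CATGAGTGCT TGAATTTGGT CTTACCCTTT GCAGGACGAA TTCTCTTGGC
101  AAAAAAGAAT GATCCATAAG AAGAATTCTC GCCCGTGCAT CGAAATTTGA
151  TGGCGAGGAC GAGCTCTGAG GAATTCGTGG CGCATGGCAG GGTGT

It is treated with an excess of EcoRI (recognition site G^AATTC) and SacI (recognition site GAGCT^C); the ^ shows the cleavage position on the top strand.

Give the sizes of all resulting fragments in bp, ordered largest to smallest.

56, 42, 37, 35, 19, 6 bp

EcoRI sites (GAATTC) start at positions 13, 88, 123, 171.
EcoRI cuts after the first base of each site, so after positions 13, 88, 123, 171.
SacI sites (GAGCTC) start at positions 28, 161.
SacI cuts after base 5 of each site (before the last base), so after positions 32, 165.
Combined cut positions: 13, 32, 88, 123, 165, 171.
Circular molecule, 6 cuts → 6 fragments:
  14–32 → 19 bp
  33–88 → 56 bp
  89–123 → 35 bp
  124–165 → 42 bp
  166–171 → 6 bp
  172–195 then 1–13 → 24 + 13 = 37 bp
Sorted largest to smallest: 56, 42, 37, 35, 19, 6 bp.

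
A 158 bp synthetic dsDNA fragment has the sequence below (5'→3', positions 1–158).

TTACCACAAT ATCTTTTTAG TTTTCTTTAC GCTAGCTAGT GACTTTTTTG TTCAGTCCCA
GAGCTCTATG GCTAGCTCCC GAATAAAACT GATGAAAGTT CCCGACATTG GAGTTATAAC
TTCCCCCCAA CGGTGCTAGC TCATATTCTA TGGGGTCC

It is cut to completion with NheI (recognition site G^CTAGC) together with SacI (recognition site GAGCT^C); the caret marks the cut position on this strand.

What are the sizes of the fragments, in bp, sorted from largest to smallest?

NheI sites (GCTAGC) start at positions 31, 71, 135.
NheI cuts after the first base of each site, so after positions 31, 71, 135.
The SacI site (GAGCTC) starts at position 61.
SacI cuts after base 5 of each site (before the last base), so after position 65.
Combined cut positions: 31, 65, 71, 135.
Linear molecule, 4 cuts → 5 fragments:
  1–31 → 31 bp
  32–65 → 34 bp
  66–71 → 6 bp
  72–135 → 64 bp
  136–158 → 23 bp
Sorted largest to smallest: 64, 34, 31, 23, 6 bp.

64, 34, 31, 23, 6 bp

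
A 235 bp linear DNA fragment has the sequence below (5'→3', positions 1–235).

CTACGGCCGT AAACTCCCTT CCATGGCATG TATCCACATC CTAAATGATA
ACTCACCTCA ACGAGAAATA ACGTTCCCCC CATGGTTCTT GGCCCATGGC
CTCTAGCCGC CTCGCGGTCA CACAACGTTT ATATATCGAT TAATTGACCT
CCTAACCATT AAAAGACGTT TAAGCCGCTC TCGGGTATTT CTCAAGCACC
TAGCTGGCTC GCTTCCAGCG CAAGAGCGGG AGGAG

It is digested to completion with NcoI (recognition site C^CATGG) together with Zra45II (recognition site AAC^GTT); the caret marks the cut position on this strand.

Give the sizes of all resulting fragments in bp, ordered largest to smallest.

109, 51, 32, 21, 14, 8 bp

NcoI sites (CCATGG) start at positions 21, 80, 94.
NcoI cuts after the first base of each site, so after positions 21, 80, 94.
Zra45II sites (AACGTT) start at positions 70, 124.
Zra45II cuts after base 3 of each site, so after positions 72, 126.
Combined cut positions: 21, 72, 80, 94, 126.
Linear molecule, 5 cuts → 6 fragments:
  1–21 → 21 bp
  22–72 → 51 bp
  73–80 → 8 bp
  81–94 → 14 bp
  95–126 → 32 bp
  127–235 → 109 bp
Sorted largest to smallest: 109, 51, 32, 21, 14, 8 bp.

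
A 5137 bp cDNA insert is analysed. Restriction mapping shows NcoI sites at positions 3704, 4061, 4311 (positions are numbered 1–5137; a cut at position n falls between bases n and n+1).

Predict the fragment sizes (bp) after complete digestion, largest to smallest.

3704, 826, 357, 250 bp

Linear molecule, 3 cuts → 4 fragments:
  3704 − 0 = 3704 bp
  4061 − 3704 = 357 bp
  4311 − 4061 = 250 bp
  5137 − 4311 = 826 bp
Sorted largest to smallest: 3704, 826, 357, 250 bp.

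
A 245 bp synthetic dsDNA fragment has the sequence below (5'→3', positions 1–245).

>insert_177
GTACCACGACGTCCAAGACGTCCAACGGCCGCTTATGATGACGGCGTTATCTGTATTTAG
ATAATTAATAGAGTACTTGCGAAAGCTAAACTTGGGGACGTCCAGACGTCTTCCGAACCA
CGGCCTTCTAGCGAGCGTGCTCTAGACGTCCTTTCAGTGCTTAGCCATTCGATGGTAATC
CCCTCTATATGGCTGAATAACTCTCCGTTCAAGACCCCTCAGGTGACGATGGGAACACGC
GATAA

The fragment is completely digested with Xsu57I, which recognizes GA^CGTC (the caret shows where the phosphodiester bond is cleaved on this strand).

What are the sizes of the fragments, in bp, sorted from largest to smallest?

99, 80, 40, 9, 9, 8 bp

Xsu57I sites (GACGTC) start at positions 8, 17, 97, 105, 145.
Xsu57I cuts after base 2 of each site, so after positions 9, 18, 98, 106, 146.
Linear molecule, 5 cuts → 6 fragments:
  1–9 → 9 bp
  10–18 → 9 bp
  19–98 → 80 bp
  99–106 → 8 bp
  107–146 → 40 bp
  147–245 → 99 bp
Sorted largest to smallest: 99, 80, 40, 9, 9, 8 bp.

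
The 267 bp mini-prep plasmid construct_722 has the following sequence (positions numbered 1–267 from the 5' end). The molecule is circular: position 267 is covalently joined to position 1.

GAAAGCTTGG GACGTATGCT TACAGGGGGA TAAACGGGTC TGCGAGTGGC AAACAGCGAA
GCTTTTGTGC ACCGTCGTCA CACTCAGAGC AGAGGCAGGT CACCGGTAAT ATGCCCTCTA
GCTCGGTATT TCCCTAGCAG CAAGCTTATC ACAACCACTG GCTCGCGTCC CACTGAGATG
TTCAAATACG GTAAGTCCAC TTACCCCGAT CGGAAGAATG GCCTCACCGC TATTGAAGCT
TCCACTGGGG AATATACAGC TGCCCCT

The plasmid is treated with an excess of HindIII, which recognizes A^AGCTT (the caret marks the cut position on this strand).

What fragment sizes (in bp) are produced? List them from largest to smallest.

HindIII sites (AAGCTT) start at positions 3, 59, 142, 236.
HindIII cuts after the first base of each site, so after positions 3, 59, 142, 236.
Circular molecule, 4 cuts → 4 fragments:
  4–59 → 56 bp
  60–142 → 83 bp
  143–236 → 94 bp
  237–267 then 1–3 → 31 + 3 = 34 bp
Sorted largest to smallest: 94, 83, 56, 34 bp.

94, 83, 56, 34 bp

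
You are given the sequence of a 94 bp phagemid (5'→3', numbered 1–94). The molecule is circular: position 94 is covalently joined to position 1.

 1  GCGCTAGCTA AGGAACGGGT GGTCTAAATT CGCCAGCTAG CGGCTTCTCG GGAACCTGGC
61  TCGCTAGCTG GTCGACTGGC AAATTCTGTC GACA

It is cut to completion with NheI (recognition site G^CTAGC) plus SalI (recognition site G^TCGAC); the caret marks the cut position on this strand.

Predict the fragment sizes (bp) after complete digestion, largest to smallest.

33, 27, 17, 9, 8 bp

NheI sites (GCTAGC) start at positions 3, 36, 63.
NheI cuts after the first base of each site, so after positions 3, 36, 63.
SalI sites (GTCGAC) start at positions 71, 88.
SalI cuts after the first base of each site, so after positions 71, 88.
Combined cut positions: 3, 36, 63, 71, 88.
Circular molecule, 5 cuts → 5 fragments:
  4–36 → 33 bp
  37–63 → 27 bp
  64–71 → 8 bp
  72–88 → 17 bp
  89–94 then 1–3 → 6 + 3 = 9 bp
Sorted largest to smallest: 33, 27, 17, 9, 8 bp.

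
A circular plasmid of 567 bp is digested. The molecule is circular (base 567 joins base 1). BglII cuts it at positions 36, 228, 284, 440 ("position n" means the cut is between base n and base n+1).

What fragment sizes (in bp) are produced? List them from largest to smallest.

Circular molecule, 4 cuts → 4 fragments:
  228 − 36 = 192 bp
  284 − 228 = 56 bp
  440 − 284 = 156 bp
  wrap: 567 − 440 + 36 = 163 bp
Sorted largest to smallest: 192, 163, 156, 56 bp.

192, 163, 156, 56 bp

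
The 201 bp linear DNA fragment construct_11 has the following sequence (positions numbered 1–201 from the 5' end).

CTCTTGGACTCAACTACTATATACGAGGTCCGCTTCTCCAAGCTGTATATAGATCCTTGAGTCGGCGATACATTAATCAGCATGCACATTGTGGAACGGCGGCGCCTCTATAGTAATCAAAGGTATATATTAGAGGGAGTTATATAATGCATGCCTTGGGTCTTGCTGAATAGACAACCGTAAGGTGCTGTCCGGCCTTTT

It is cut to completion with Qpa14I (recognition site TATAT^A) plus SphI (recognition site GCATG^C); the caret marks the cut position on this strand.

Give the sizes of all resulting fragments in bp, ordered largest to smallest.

Qpa14I sites (TATATA) start at positions 18, 46, 124, 141.
Qpa14I cuts after base 5 of each site (before the last base), so after positions 22, 50, 128, 145.
SphI sites (GCATGC) start at positions 80, 149.
SphI cuts after base 5 of each site (before the last base), so after positions 84, 153.
Combined cut positions: 22, 50, 84, 128, 145, 153.
Linear molecule, 6 cuts → 7 fragments:
  1–22 → 22 bp
  23–50 → 28 bp
  51–84 → 34 bp
  85–128 → 44 bp
  129–145 → 17 bp
  146–153 → 8 bp
  154–201 → 48 bp
Sorted largest to smallest: 48, 44, 34, 28, 22, 17, 8 bp.

48, 44, 34, 28, 22, 17, 8 bp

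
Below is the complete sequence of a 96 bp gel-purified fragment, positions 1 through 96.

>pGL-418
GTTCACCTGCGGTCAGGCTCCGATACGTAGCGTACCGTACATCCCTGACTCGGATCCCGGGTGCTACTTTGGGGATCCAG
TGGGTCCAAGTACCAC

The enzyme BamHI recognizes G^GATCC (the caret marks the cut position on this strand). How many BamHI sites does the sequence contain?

GGATCC occurs starting at positions 52, 73.
BamHI cuts at 2 sites.

2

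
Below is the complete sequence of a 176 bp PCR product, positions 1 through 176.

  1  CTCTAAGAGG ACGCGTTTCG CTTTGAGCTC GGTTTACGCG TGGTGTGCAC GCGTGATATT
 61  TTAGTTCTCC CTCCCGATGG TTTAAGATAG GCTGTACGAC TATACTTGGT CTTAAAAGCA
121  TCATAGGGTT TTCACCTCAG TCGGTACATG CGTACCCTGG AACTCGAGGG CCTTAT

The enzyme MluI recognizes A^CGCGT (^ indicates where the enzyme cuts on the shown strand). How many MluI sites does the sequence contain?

3

ACGCGT occurs starting at positions 11, 36, 49.
MluI cuts at 3 sites.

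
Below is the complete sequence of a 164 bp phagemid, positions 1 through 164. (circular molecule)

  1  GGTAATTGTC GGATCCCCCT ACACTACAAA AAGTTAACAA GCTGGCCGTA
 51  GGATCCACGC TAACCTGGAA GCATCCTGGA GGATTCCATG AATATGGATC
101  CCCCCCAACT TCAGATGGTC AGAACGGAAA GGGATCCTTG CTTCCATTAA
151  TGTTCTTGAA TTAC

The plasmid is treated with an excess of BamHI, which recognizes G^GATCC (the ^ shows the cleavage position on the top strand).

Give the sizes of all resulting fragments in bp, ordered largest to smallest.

45, 43, 40, 36 bp

BamHI sites (GGATCC) start at positions 11, 51, 96, 132.
BamHI cuts after the first base of each site, so after positions 11, 51, 96, 132.
Circular molecule, 4 cuts → 4 fragments:
  12–51 → 40 bp
  52–96 → 45 bp
  97–132 → 36 bp
  133–164 then 1–11 → 32 + 11 = 43 bp
Sorted largest to smallest: 45, 43, 40, 36 bp.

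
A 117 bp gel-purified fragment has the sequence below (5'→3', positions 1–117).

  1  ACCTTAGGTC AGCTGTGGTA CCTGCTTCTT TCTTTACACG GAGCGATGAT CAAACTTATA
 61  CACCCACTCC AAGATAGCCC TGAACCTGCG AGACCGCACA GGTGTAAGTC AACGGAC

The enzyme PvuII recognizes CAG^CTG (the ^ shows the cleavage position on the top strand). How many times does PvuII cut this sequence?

CAGCTG occurs starting at position 10.
PvuII cuts at 1 site.

1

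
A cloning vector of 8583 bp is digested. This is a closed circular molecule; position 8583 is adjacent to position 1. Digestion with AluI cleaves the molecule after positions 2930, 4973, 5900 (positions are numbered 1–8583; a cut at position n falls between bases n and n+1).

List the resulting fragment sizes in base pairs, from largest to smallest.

5613, 2043, 927 bp

Circular molecule, 3 cuts → 3 fragments:
  4973 − 2930 = 2043 bp
  5900 − 4973 = 927 bp
  wrap: 8583 − 5900 + 2930 = 5613 bp
Sorted largest to smallest: 5613, 2043, 927 bp.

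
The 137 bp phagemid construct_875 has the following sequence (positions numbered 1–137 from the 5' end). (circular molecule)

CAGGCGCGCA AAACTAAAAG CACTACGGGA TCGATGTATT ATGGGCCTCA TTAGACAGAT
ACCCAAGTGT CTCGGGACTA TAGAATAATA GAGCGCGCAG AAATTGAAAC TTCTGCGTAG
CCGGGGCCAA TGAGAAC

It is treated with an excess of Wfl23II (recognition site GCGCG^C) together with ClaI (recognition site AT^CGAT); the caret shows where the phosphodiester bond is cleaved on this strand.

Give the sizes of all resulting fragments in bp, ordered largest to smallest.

66, 48, 23 bp

Wfl23II sites (GCGCGC) start at positions 4, 93.
Wfl23II cuts after base 5 of each site (before the last base), so after positions 8, 97.
The ClaI site (ATCGAT) starts at position 30.
ClaI cuts after base 2 of each site, so after position 31.
Combined cut positions: 8, 31, 97.
Circular molecule, 3 cuts → 3 fragments:
  9–31 → 23 bp
  32–97 → 66 bp
  98–137 then 1–8 → 40 + 8 = 48 bp
Sorted largest to smallest: 66, 48, 23 bp.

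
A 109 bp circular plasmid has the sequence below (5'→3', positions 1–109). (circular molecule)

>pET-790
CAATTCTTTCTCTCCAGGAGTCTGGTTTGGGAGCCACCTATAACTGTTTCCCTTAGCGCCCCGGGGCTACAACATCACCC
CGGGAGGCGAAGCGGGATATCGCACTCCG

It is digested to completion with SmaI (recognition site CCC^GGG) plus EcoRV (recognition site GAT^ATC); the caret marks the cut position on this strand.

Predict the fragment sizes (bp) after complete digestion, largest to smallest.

SmaI sites (CCCGGG) start at positions 60, 79.
SmaI cuts after base 3 of each site, so after positions 62, 81.
The EcoRV site (GATATC) starts at position 96.
EcoRV cuts after base 3 of each site, so after position 98.
Combined cut positions: 62, 81, 98.
Circular molecule, 3 cuts → 3 fragments:
  63–81 → 19 bp
  82–98 → 17 bp
  99–109 then 1–62 → 11 + 62 = 73 bp
Sorted largest to smallest: 73, 19, 17 bp.

73, 19, 17 bp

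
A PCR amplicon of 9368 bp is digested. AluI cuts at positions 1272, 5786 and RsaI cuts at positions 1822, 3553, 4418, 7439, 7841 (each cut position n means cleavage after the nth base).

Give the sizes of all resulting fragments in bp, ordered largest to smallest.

Combined cut positions (sorted): 1272, 1822, 3553, 4418, 5786, 7439, 7841.
Linear molecule, 7 cuts → 8 fragments:
  1272 − 0 = 1272 bp
  1822 − 1272 = 550 bp
  3553 − 1822 = 1731 bp
  4418 − 3553 = 865 bp
  5786 − 4418 = 1368 bp
  7439 − 5786 = 1653 bp
  7841 − 7439 = 402 bp
  9368 − 7841 = 1527 bp
Sorted largest to smallest: 1731, 1653, 1527, 1368, 1272, 865, 550, 402 bp.

1731, 1653, 1527, 1368, 1272, 865, 550, 402 bp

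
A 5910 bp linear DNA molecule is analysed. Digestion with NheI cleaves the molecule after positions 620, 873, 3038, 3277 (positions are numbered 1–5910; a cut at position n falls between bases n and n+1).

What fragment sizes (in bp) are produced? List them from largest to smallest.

Linear molecule, 4 cuts → 5 fragments:
  620 − 0 = 620 bp
  873 − 620 = 253 bp
  3038 − 873 = 2165 bp
  3277 − 3038 = 239 bp
  5910 − 3277 = 2633 bp
Sorted largest to smallest: 2633, 2165, 620, 253, 239 bp.

2633, 2165, 620, 253, 239 bp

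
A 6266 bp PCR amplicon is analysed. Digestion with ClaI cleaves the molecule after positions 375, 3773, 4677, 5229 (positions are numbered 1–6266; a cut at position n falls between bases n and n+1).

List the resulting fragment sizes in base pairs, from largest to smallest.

3398, 1037, 904, 552, 375 bp

Linear molecule, 4 cuts → 5 fragments:
  375 − 0 = 375 bp
  3773 − 375 = 3398 bp
  4677 − 3773 = 904 bp
  5229 − 4677 = 552 bp
  6266 − 5229 = 1037 bp
Sorted largest to smallest: 3398, 1037, 904, 552, 375 bp.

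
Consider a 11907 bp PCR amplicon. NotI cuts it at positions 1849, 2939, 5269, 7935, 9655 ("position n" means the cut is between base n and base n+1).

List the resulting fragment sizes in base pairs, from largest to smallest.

2666, 2330, 2252, 1849, 1720, 1090 bp

Linear molecule, 5 cuts → 6 fragments:
  1849 − 0 = 1849 bp
  2939 − 1849 = 1090 bp
  5269 − 2939 = 2330 bp
  7935 − 5269 = 2666 bp
  9655 − 7935 = 1720 bp
  11907 − 9655 = 2252 bp
Sorted largest to smallest: 2666, 2330, 2252, 1849, 1720, 1090 bp.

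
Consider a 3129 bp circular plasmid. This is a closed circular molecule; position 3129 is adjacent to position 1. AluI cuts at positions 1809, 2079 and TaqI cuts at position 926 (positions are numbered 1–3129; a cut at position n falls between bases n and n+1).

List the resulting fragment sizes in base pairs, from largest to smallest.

1976, 883, 270 bp

Combined cut positions (sorted): 926, 1809, 2079.
Circular molecule, 3 cuts → 3 fragments:
  1809 − 926 = 883 bp
  2079 − 1809 = 270 bp
  wrap: 3129 − 2079 + 926 = 1976 bp
Sorted largest to smallest: 1976, 883, 270 bp.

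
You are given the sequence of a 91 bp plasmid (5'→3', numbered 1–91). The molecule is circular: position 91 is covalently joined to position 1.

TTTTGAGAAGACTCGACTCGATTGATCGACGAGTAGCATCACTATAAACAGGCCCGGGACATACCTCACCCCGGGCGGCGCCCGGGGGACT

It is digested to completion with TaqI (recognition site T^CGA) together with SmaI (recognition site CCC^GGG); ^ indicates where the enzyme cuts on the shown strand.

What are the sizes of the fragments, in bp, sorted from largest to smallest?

29, 21, 17, 11, 8, 5 bp

TaqI sites (TCGA) start at positions 13, 18, 26.
TaqI cuts after the first base of each site, so after positions 13, 18, 26.
SmaI sites (CCCGGG) start at positions 53, 70, 81.
SmaI cuts after base 3 of each site, so after positions 55, 72, 83.
Combined cut positions: 13, 18, 26, 55, 72, 83.
Circular molecule, 6 cuts → 6 fragments:
  14–18 → 5 bp
  19–26 → 8 bp
  27–55 → 29 bp
  56–72 → 17 bp
  73–83 → 11 bp
  84–91 then 1–13 → 8 + 13 = 21 bp
Sorted largest to smallest: 29, 21, 17, 11, 8, 5 bp.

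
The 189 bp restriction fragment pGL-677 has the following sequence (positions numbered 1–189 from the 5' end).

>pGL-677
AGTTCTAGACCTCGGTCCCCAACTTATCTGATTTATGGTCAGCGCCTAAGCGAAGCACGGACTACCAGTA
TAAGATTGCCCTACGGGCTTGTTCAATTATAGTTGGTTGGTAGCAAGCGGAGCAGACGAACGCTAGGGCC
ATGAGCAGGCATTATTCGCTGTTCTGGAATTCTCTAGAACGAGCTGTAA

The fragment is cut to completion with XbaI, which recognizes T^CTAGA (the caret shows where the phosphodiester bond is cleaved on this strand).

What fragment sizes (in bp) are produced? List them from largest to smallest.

169, 16, 4 bp

XbaI sites (TCTAGA) start at positions 4, 173.
XbaI cuts after the first base of each site, so after positions 4, 173.
Linear molecule, 2 cuts → 3 fragments:
  1–4 → 4 bp
  5–173 → 169 bp
  174–189 → 16 bp
Sorted largest to smallest: 169, 16, 4 bp.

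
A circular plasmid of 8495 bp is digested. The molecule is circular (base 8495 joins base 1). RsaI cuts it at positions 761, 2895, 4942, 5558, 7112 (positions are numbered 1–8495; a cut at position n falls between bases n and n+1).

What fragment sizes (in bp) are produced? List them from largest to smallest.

2144, 2134, 2047, 1554, 616 bp

Circular molecule, 5 cuts → 5 fragments:
  2895 − 761 = 2134 bp
  4942 − 2895 = 2047 bp
  5558 − 4942 = 616 bp
  7112 − 5558 = 1554 bp
  wrap: 8495 − 7112 + 761 = 2144 bp
Sorted largest to smallest: 2144, 2134, 2047, 1554, 616 bp.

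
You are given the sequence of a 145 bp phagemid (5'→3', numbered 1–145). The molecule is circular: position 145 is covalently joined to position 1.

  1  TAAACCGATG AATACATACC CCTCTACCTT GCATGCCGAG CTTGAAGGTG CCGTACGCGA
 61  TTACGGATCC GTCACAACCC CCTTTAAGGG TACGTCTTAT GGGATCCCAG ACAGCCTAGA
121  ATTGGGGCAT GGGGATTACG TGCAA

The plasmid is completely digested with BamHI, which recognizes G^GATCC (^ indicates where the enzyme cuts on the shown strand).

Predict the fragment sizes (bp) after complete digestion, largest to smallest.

BamHI sites (GGATCC) start at positions 65, 102.
BamHI cuts after the first base of each site, so after positions 65, 102.
Circular molecule, 2 cuts → 2 fragments:
  66–102 → 37 bp
  103–145 then 1–65 → 43 + 65 = 108 bp
Sorted largest to smallest: 108, 37 bp.

108, 37 bp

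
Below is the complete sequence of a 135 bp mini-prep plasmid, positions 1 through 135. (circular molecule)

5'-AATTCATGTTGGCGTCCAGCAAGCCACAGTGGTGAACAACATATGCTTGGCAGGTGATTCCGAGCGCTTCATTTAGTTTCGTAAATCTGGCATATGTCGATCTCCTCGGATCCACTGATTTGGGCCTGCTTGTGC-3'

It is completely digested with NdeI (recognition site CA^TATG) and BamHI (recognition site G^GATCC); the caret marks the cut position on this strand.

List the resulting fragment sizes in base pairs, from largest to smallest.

68, 51, 16 bp

NdeI sites (CATATG) start at positions 40, 91.
NdeI cuts after base 2 of each site, so after positions 41, 92.
The BamHI site (GGATCC) starts at position 108.
BamHI cuts after the first base of each site, so after position 108.
Combined cut positions: 41, 92, 108.
Circular molecule, 3 cuts → 3 fragments:
  42–92 → 51 bp
  93–108 → 16 bp
  109–135 then 1–41 → 27 + 41 = 68 bp
Sorted largest to smallest: 68, 51, 16 bp.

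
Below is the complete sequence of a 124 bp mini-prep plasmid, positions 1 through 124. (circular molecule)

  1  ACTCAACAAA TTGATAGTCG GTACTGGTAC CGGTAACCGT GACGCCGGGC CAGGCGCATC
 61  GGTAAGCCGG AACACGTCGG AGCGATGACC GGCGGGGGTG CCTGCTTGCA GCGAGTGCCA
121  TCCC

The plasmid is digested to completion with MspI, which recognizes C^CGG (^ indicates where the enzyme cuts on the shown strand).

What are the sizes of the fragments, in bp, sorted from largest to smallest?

MspI sites (CCGG) start at positions 30, 45, 67, 89.
MspI cuts after the first base of each site, so after positions 30, 45, 67, 89.
Circular molecule, 4 cuts → 4 fragments:
  31–45 → 15 bp
  46–67 → 22 bp
  68–89 → 22 bp
  90–124 then 1–30 → 35 + 30 = 65 bp
Sorted largest to smallest: 65, 22, 22, 15 bp.

65, 22, 22, 15 bp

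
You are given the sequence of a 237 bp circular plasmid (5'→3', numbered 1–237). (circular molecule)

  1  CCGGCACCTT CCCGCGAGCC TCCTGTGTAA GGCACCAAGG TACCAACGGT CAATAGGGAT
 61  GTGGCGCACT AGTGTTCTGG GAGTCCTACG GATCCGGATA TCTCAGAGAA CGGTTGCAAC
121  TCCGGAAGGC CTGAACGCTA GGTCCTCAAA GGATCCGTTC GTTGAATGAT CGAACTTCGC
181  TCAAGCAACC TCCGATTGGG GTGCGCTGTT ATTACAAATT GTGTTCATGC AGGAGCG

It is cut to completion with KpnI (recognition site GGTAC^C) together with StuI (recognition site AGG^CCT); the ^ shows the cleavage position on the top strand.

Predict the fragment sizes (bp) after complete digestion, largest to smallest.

151, 86 bp

The KpnI site (GGTACC) starts at position 39.
KpnI cuts after base 5 of each site (before the last base), so after position 43.
The StuI site (AGGCCT) starts at position 127.
StuI cuts after base 3 of each site, so after position 129.
Combined cut positions: 43, 129.
Circular molecule, 2 cuts → 2 fragments:
  44–129 → 86 bp
  130–237 then 1–43 → 108 + 43 = 151 bp
Sorted largest to smallest: 151, 86 bp.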